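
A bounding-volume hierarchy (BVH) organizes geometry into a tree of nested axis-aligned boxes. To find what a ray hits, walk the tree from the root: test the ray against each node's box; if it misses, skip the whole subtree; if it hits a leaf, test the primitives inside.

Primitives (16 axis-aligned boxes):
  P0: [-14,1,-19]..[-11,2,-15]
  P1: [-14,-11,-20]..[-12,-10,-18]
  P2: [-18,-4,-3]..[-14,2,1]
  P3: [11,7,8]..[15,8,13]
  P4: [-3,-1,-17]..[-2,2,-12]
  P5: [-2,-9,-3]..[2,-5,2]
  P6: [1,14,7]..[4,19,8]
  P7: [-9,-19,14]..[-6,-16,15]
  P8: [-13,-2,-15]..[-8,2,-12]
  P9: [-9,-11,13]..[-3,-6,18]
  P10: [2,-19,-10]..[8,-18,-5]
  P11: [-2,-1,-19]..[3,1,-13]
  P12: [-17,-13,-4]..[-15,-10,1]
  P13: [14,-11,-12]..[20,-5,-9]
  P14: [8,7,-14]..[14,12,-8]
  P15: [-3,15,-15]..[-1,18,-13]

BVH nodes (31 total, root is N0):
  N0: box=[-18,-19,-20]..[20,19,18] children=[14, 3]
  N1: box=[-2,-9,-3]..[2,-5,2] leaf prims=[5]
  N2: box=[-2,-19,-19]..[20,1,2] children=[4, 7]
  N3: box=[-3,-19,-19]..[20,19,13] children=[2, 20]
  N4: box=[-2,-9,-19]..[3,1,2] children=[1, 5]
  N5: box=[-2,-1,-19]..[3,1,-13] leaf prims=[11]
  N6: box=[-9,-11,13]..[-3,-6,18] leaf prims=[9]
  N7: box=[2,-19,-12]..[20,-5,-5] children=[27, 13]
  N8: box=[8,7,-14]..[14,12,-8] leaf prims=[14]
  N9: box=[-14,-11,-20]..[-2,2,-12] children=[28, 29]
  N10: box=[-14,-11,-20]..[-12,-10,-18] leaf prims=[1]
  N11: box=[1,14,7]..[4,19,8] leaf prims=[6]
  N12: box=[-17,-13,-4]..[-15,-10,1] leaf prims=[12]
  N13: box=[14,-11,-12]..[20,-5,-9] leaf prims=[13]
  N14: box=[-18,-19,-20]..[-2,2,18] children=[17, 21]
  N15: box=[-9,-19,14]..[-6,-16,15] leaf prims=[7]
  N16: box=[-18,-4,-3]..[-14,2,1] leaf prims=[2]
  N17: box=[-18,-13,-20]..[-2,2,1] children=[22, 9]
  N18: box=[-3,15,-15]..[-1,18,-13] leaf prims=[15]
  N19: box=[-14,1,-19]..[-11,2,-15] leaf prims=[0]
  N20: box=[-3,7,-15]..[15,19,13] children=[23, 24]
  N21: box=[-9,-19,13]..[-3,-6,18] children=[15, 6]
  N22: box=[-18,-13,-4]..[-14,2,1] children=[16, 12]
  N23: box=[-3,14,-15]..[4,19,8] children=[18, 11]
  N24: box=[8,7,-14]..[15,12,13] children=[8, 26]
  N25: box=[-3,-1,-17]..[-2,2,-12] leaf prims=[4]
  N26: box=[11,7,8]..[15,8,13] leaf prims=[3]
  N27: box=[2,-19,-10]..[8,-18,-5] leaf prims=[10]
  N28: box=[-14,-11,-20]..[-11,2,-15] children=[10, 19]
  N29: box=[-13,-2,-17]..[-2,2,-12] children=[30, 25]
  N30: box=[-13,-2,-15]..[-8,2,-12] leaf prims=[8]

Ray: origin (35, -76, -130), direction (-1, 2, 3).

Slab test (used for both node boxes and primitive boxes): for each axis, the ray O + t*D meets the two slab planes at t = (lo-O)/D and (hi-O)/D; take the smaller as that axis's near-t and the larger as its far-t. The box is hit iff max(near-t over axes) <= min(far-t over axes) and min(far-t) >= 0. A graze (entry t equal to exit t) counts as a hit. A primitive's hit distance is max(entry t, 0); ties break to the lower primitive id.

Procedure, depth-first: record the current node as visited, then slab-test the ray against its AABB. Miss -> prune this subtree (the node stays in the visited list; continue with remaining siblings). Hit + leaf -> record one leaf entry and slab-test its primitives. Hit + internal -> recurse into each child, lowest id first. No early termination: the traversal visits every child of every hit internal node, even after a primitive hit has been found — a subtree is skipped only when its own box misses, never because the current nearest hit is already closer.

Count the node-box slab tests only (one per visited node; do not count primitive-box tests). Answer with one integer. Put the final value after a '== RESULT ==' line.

Traverse from the root:
N0 x:[15,53] y:[57/2,95/2] z:[110/3,148/3] -> hit [110/3,95/2], descend [3, 14]
  N3 x:[15,38] y:[57/2,95/2] z:[37,143/3] -> hit [37,38], descend [2, 20]
    N2 x:[15,37] y:[57/2,77/2] z:[37,44] -> hit [37,37], descend [4, 7]
      N4 x:[32,37] y:[67/2,77/2] z:[37,44] -> hit [37,37], descend [1, 5]
        N1 x:[33,37] y:[67/2,71/2] z:[127/3,44] -> miss, prune
        N5 x:[32,37] y:[75/2,77/2] z:[37,39] -> miss, prune
      N7 x:[15,33] y:[57/2,71/2] z:[118/3,125/3] -> miss, prune
    N20 x:[20,38] y:[83/2,95/2] z:[115/3,143/3] -> miss, prune
  N14 x:[37,53] y:[57/2,39] z:[110/3,148/3] -> hit [37,39], descend [17, 21]
    N17 x:[37,53] y:[63/2,39] z:[110/3,131/3] -> hit [37,39], descend [9, 22]
      N9 x:[37,49] y:[65/2,39] z:[110/3,118/3] -> hit [37,39], descend [28, 29]
        N28 x:[46,49] y:[65/2,39] z:[110/3,115/3] -> miss, prune
        N29 x:[37,48] y:[37,39] z:[113/3,118/3] -> hit [113/3,39], descend [25, 30]
          N25 x:[37,38] y:[75/2,39] z:[113/3,118/3] -> hit [113/3,38] leaf, test {P4@t=113/3}
          N30 x:[43,48] y:[37,39] z:[115/3,118/3] -> miss, prune
      N22 x:[49,53] y:[63/2,39] z:[42,131/3] -> miss, prune
    N21 x:[38,44] y:[57/2,35] z:[143/3,148/3] -> miss, prune

Summary -> nodes [0, 3, 2, 4, 1, 5, 7, 20, 14, 17, 9, 28, 29, 25, 30, 22, 21]; box-tests=17; leaf-entries=1; first=P4

== RESULT ==
17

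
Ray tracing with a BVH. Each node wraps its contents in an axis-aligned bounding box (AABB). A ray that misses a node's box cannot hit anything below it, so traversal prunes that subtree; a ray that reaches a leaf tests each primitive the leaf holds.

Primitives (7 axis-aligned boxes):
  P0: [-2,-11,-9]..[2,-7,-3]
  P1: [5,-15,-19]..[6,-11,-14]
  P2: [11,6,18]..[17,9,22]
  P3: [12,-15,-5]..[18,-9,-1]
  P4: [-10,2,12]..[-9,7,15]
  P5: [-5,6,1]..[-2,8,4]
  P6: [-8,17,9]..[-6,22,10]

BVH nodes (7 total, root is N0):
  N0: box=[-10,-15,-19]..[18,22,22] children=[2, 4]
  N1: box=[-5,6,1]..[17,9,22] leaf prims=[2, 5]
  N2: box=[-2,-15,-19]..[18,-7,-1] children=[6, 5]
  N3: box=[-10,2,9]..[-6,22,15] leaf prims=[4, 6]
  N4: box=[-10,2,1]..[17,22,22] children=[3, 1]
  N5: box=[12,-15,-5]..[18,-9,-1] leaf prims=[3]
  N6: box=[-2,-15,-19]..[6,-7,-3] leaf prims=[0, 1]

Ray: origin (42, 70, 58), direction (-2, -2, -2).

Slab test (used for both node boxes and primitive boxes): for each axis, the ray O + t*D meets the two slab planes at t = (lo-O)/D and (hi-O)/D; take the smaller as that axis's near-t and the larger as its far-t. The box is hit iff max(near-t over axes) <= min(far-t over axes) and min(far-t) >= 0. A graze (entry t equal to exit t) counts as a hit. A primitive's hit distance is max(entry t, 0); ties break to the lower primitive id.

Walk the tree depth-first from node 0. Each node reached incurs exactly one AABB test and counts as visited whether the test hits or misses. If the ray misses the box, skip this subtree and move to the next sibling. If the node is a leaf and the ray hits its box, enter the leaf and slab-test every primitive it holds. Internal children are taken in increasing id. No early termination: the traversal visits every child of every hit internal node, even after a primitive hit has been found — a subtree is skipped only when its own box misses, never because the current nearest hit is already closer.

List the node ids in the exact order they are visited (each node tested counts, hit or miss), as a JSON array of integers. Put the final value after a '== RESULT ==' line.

Walk:
N0 x:[12,26] y:[24,85/2] z:[18,77/2] -> hit [24,26], descend [2, 4]
  N2 x:[12,22] y:[77/2,85/2] z:[59/2,77/2] -> miss, prune
  N4 x:[25/2,26] y:[24,34] z:[18,57/2] -> hit [24,26], descend [1, 3]
    N1 x:[25/2,47/2] y:[61/2,32] z:[18,57/2] -> miss, prune
    N3 x:[24,26] y:[24,34] z:[43/2,49/2] -> hit [24,49/2] leaf, test {P4(miss), P6@t=24}

Summary -> nodes [0, 2, 4, 1, 3]; box-tests=5; leaf-entries=1; first=P6

== RESULT ==
[0, 2, 4, 1, 3]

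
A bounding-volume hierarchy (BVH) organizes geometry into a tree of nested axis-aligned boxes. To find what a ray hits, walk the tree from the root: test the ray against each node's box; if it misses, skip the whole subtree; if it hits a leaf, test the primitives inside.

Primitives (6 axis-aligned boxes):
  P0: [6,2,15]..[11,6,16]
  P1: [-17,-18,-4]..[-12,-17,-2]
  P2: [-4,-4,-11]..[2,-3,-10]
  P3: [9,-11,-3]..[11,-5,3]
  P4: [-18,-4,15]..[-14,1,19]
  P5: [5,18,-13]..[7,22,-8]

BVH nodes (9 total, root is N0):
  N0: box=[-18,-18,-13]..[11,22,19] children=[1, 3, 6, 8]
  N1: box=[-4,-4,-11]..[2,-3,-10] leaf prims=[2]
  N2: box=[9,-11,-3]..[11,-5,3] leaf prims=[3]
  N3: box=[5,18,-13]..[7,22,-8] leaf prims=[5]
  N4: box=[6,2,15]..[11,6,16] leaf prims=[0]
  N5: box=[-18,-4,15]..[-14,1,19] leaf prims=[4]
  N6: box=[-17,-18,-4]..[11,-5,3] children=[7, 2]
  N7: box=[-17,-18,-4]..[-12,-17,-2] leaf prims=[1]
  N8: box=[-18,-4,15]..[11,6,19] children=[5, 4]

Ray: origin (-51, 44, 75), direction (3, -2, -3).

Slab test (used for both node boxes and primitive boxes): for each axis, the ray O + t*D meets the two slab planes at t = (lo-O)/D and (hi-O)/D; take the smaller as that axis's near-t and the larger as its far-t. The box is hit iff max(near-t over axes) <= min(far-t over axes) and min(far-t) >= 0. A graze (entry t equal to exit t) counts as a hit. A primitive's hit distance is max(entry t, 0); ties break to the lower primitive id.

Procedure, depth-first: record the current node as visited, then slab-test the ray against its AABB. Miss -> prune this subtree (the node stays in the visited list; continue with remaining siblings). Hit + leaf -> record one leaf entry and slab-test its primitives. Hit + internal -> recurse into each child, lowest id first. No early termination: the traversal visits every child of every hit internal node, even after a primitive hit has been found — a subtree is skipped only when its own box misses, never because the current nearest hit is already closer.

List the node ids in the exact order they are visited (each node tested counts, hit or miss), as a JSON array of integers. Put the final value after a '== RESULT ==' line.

Walk:
N0 x:[11,62/3] y:[11,31] z:[56/3,88/3] -> hit [56/3,62/3], descend [1, 3, 6, 8]
  N1 x:[47/3,53/3] y:[47/2,24] z:[85/3,86/3] -> miss, prune
  N3 x:[56/3,58/3] y:[11,13] z:[83/3,88/3] -> miss, prune
  N6 x:[34/3,62/3] y:[49/2,31] z:[24,79/3] -> miss, prune
  N8 x:[11,62/3] y:[19,24] z:[56/3,20] -> hit [19,20], descend [4, 5]
    N4 x:[19,62/3] y:[19,21] z:[59/3,20] -> hit [59/3,20] leaf, test {P0@t=59/3}
    N5 x:[11,37/3] y:[43/2,24] z:[56/3,20] -> miss, prune

Visited [0, 1, 3, 6, 8, 4, 5]. Tests: 7 box, 1 leaf. Nearest: P0.

== RESULT ==
[0, 1, 3, 6, 8, 4, 5]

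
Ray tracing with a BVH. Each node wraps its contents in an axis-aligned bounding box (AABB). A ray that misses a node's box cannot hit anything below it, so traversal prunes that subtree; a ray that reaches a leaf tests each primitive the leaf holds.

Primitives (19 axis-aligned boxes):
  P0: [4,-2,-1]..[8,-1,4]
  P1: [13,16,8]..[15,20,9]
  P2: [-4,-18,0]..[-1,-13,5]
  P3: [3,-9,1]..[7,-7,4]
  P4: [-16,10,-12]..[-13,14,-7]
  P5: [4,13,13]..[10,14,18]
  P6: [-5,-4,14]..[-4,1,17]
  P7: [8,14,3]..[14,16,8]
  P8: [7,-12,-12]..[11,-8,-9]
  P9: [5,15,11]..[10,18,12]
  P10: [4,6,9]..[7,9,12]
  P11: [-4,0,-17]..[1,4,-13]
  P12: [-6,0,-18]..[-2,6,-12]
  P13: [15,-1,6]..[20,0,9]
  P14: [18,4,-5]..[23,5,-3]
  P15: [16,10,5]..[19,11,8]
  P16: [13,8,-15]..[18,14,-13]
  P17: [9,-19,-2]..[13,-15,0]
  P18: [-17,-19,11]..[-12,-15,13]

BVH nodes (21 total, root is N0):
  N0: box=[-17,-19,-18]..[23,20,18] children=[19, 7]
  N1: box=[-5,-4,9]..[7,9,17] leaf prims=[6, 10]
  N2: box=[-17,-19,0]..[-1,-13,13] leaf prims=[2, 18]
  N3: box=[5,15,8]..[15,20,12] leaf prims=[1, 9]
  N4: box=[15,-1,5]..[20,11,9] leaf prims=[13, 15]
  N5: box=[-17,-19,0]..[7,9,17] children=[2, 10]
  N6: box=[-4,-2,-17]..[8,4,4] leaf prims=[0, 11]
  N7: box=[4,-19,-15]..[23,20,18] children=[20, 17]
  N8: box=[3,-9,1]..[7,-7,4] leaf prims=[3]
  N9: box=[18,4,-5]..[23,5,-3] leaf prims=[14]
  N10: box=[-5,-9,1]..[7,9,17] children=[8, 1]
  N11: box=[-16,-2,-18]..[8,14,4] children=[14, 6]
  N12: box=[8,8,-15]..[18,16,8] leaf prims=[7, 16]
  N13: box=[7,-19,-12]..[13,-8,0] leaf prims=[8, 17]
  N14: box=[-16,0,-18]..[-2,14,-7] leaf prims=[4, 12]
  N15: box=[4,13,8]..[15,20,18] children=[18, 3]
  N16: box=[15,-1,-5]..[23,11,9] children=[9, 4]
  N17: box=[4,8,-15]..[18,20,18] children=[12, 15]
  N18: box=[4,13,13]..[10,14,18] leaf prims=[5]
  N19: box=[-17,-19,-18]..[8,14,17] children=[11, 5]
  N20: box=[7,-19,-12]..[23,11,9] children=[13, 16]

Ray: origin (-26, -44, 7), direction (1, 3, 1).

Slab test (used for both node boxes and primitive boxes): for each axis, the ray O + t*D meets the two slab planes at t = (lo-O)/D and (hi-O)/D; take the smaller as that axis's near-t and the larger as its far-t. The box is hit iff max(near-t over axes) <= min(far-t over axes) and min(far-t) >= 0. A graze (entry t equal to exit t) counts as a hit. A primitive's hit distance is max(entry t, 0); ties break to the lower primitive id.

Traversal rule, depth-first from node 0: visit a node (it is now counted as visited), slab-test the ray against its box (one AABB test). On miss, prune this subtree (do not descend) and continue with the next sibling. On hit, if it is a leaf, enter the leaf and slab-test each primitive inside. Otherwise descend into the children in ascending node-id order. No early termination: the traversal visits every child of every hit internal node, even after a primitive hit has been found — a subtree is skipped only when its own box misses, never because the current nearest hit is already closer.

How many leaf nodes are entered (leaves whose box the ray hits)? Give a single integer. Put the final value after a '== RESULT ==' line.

Walk:
N0 x:[9,49] y:[25/3,64/3] z:[-25,11] -> hit [9,11], descend [7, 19]
  N7 x:[30,49] y:[25/3,64/3] z:[-22,11] -> miss, prune
  N19 x:[9,34] y:[25/3,58/3] z:[-25,10] -> hit [9,10], descend [5, 11]
    N5 x:[9,33] y:[25/3,53/3] z:[-7,10] -> hit [9,10], descend [2, 10]
      N2 x:[9,25] y:[25/3,31/3] z:[-7,6] -> miss, prune
      N10 x:[21,33] y:[35/3,53/3] z:[-6,10] -> miss, prune
    N11 x:[10,34] y:[14,58/3] z:[-25,-3] -> miss, prune

7 AABB tests over nodes [0, 7, 19, 5, 2, 10, 11]; 0 leaves entered; closest miss.

== RESULT ==
0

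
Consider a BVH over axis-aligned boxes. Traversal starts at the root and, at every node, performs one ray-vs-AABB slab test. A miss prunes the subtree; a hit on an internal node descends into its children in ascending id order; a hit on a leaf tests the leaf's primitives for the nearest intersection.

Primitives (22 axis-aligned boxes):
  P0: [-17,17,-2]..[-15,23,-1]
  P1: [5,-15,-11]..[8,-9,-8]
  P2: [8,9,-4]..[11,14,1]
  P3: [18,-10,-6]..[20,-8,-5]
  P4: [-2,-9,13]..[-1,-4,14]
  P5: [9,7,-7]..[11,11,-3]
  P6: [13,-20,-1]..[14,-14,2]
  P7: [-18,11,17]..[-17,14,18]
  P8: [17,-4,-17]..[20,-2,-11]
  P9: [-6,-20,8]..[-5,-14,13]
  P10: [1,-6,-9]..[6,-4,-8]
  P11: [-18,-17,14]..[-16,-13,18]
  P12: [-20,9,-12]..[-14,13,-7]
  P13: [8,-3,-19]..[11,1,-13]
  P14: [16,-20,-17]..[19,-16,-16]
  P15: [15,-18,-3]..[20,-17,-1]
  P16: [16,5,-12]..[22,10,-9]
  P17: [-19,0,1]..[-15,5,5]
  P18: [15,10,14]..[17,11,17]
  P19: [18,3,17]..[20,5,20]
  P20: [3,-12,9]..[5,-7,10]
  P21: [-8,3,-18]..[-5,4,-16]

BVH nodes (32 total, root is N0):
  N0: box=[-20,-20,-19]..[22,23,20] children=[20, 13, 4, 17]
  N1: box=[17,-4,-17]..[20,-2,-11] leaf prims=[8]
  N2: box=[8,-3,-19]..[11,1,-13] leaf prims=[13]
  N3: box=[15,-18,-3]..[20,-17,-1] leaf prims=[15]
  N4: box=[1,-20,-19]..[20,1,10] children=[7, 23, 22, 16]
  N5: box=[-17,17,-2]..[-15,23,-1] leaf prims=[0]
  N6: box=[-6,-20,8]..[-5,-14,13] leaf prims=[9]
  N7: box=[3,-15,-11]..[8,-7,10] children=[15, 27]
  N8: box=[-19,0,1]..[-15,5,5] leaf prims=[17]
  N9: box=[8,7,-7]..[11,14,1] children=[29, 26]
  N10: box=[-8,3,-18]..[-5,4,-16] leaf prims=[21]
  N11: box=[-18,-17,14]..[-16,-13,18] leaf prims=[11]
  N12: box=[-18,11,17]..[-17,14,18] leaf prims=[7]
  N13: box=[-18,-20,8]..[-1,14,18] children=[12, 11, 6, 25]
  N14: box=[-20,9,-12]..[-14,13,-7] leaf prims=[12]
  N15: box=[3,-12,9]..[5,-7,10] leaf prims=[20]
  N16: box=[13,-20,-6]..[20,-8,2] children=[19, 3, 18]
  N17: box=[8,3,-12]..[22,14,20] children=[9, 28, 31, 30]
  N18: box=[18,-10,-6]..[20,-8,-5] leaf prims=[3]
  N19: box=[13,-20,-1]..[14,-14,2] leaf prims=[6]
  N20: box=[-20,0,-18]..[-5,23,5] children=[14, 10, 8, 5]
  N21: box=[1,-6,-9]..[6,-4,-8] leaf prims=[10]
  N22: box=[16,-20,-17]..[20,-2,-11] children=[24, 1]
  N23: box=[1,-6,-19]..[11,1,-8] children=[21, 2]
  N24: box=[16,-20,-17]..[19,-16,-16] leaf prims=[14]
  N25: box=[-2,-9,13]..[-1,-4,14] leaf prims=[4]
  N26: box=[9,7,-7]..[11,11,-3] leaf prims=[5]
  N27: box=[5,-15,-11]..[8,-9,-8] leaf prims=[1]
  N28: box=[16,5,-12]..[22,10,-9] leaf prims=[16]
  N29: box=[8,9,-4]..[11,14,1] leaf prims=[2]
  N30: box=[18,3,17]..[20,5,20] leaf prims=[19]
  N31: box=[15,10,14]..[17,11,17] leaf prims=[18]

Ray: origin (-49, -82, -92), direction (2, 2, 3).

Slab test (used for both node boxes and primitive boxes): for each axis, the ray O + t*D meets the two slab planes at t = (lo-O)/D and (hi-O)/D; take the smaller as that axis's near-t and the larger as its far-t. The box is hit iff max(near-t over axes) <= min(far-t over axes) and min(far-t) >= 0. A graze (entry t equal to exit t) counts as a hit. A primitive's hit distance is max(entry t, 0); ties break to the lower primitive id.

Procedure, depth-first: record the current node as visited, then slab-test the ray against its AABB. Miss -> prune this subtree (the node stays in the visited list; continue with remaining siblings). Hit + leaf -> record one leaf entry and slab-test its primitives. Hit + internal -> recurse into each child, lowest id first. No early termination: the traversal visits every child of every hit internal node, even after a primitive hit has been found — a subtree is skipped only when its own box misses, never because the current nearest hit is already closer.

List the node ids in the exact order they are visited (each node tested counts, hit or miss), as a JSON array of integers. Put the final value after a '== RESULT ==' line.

Trace the traversal:
N0 x:[29/2,71/2] y:[31,105/2] z:[73/3,112/3] -> hit [31,71/2], descend [4, 13, 17, 20]
  N4 x:[25,69/2] y:[31,83/2] z:[73/3,34] -> hit [31,34], descend [7, 16, 22, 23]
    N7 x:[26,57/2] y:[67/2,75/2] z:[27,34] -> miss, prune
    N16 x:[31,69/2] y:[31,37] z:[86/3,94/3] -> hit [31,94/3], descend [3, 18, 19]
      N3 x:[32,69/2] y:[32,65/2] z:[89/3,91/3] -> miss, prune
      N18 x:[67/2,69/2] y:[36,37] z:[86/3,29] -> miss, prune
      N19 x:[31,63/2] y:[31,34] z:[91/3,94/3] -> hit [31,94/3] leaf, test {P6@t=31}
    N22 x:[65/2,69/2] y:[31,40] z:[25,27] -> miss, prune
    N23 x:[25,30] y:[38,83/2] z:[73/3,28] -> miss, prune
  N13 x:[31/2,24] y:[31,48] z:[100/3,110/3] -> miss, prune
  N17 x:[57/2,71/2] y:[85/2,48] z:[80/3,112/3] -> miss, prune
  N20 x:[29/2,22] y:[41,105/2] z:[74/3,97/3] -> miss, prune

Summary -> nodes [0, 4, 7, 16, 3, 18, 19, 22, 23, 13, 17, 20]; box-tests=12; leaf-entries=1; first=P6

== RESULT ==
[0, 4, 7, 16, 3, 18, 19, 22, 23, 13, 17, 20]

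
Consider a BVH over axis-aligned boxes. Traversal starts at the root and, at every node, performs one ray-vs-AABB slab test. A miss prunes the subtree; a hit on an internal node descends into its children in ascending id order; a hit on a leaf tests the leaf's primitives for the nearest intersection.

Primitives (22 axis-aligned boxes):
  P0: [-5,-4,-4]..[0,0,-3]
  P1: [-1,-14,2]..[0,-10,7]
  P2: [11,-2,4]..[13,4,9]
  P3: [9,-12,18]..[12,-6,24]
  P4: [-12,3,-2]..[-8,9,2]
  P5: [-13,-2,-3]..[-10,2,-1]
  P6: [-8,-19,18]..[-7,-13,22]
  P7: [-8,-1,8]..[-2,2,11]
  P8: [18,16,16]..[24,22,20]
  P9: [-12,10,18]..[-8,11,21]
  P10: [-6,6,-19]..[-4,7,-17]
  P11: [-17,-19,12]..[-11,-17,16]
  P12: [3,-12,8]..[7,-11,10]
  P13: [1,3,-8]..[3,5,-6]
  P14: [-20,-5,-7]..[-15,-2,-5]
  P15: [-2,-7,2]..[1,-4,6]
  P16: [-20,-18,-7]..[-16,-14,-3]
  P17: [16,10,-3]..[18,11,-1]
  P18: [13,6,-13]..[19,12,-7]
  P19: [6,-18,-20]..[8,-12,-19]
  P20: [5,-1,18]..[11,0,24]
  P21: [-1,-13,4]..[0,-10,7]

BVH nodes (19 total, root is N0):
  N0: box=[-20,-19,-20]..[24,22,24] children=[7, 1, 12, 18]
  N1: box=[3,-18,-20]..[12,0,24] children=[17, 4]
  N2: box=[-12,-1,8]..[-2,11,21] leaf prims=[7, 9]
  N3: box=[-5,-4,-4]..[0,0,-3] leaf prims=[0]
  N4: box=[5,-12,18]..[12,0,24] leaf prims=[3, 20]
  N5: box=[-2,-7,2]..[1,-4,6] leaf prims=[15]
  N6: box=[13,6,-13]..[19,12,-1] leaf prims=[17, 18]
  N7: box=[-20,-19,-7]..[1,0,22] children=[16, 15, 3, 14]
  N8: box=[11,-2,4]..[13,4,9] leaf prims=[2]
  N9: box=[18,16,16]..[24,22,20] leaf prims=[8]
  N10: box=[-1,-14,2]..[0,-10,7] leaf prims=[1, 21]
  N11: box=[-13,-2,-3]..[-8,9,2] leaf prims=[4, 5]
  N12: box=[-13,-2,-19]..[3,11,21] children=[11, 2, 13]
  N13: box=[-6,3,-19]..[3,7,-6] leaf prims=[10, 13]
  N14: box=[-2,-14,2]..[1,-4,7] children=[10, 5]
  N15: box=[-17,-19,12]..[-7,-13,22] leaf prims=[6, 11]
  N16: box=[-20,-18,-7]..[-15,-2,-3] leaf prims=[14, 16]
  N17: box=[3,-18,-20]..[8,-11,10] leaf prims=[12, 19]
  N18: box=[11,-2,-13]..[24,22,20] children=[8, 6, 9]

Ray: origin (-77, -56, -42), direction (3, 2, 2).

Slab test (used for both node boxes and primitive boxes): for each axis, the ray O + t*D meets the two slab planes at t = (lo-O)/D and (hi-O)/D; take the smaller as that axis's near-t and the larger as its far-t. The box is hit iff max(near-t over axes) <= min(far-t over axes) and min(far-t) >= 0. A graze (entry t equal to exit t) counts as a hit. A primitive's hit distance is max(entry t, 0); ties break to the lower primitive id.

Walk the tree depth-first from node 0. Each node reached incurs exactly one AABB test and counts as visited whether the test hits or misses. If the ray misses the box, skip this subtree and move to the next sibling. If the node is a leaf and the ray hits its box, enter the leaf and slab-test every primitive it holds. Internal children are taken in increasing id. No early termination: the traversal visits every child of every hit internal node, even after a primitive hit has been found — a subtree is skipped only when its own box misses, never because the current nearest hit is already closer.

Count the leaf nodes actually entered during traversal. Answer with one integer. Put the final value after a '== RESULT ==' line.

Traverse from the root:
N0 x:[19,101/3] y:[37/2,39] z:[11,33] -> hit [19,33], descend [1, 7, 12, 18]
  N1 x:[80/3,89/3] y:[19,28] z:[11,33] -> hit [80/3,28], descend [4, 17]
    N4 x:[82/3,89/3] y:[22,28] z:[30,33] -> miss, prune
    N17 x:[80/3,85/3] y:[19,45/2] z:[11,26] -> miss, prune
  N7 x:[19,26] y:[37/2,28] z:[35/2,32] -> hit [19,26], descend [3, 14, 15, 16]
    N3 x:[24,77/3] y:[26,28] z:[19,39/2] -> miss, prune
    N14 x:[25,26] y:[21,26] z:[22,49/2] -> miss, prune
    N15 x:[20,70/3] y:[37/2,43/2] z:[27,32] -> miss, prune
    N16 x:[19,62/3] y:[19,27] z:[35/2,39/2] -> hit [19,39/2] leaf, test {P14(miss), P16@t=19}
  N12 x:[64/3,80/3] y:[27,67/2] z:[23/2,63/2] -> miss, prune
  N18 x:[88/3,101/3] y:[27,39] z:[29/2,31] -> hit [88/3,31], descend [6, 8, 9]
    N6 x:[30,32] y:[31,34] z:[29/2,41/2] -> miss, prune
    N8 x:[88/3,30] y:[27,30] z:[23,51/2] -> miss, prune
    N9 x:[95/3,101/3] y:[36,39] z:[29,31] -> miss, prune

14 AABB tests over nodes [0, 1, 4, 17, 7, 3, 14, 15, 16, 12, 18, 6, 8, 9]; 1 leaf entered; closest P16.

== RESULT ==
1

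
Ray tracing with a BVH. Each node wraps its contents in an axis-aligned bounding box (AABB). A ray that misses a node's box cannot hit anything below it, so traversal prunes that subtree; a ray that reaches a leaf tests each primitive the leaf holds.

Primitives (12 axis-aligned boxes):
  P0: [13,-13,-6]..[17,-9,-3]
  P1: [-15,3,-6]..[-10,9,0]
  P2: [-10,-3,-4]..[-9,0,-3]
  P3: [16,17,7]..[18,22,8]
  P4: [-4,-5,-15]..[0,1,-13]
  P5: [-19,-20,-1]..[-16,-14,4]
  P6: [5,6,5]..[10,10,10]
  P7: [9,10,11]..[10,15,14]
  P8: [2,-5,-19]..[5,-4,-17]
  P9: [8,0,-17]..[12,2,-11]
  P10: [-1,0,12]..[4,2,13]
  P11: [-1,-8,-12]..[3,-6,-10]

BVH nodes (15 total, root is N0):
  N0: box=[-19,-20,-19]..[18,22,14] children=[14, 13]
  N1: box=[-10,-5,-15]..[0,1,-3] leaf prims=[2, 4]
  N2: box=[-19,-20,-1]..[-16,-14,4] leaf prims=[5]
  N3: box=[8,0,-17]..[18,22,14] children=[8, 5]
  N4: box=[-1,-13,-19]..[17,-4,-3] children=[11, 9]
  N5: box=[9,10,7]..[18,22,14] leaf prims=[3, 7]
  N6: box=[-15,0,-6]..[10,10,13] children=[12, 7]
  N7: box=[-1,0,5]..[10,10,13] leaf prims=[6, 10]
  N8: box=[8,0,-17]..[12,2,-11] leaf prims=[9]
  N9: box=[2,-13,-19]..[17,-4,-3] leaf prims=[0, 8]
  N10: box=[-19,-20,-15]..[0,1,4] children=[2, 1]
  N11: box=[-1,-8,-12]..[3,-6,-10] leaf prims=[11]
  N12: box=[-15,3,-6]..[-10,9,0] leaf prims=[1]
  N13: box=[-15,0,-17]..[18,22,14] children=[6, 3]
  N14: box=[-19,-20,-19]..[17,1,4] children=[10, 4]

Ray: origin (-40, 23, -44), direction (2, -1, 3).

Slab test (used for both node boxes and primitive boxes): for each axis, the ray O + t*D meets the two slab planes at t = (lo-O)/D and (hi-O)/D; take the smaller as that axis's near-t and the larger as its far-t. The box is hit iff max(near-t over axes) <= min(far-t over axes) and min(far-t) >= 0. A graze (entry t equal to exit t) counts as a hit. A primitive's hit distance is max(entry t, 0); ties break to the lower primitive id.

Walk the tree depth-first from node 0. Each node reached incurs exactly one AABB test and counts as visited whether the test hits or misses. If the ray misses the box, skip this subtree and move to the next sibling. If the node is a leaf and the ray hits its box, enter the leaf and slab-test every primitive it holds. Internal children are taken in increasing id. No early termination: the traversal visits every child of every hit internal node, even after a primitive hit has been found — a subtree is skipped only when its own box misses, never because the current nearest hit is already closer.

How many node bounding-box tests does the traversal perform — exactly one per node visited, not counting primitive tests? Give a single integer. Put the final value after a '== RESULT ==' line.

Trace the traversal:
N0 x:[21/2,29] y:[1,43] z:[25/3,58/3] -> hit [21/2,58/3], descend [13, 14]
  N13 x:[25/2,29] y:[1,23] z:[9,58/3] -> hit [25/2,58/3], descend [3, 6]
    N3 x:[24,29] y:[1,23] z:[9,58/3] -> miss, prune
    N6 x:[25/2,25] y:[13,23] z:[38/3,19] -> hit [13,19], descend [7, 12]
      N7 x:[39/2,25] y:[13,23] z:[49/3,19] -> miss, prune
      N12 x:[25/2,15] y:[14,20] z:[38/3,44/3] -> hit [14,44/3] leaf, test {P1@t=14}
  N14 x:[21/2,57/2] y:[22,43] z:[25/3,16] -> miss, prune

7 AABB tests over nodes [0, 13, 3, 6, 7, 12, 14]; 1 leaf entered; closest P1.

== RESULT ==
7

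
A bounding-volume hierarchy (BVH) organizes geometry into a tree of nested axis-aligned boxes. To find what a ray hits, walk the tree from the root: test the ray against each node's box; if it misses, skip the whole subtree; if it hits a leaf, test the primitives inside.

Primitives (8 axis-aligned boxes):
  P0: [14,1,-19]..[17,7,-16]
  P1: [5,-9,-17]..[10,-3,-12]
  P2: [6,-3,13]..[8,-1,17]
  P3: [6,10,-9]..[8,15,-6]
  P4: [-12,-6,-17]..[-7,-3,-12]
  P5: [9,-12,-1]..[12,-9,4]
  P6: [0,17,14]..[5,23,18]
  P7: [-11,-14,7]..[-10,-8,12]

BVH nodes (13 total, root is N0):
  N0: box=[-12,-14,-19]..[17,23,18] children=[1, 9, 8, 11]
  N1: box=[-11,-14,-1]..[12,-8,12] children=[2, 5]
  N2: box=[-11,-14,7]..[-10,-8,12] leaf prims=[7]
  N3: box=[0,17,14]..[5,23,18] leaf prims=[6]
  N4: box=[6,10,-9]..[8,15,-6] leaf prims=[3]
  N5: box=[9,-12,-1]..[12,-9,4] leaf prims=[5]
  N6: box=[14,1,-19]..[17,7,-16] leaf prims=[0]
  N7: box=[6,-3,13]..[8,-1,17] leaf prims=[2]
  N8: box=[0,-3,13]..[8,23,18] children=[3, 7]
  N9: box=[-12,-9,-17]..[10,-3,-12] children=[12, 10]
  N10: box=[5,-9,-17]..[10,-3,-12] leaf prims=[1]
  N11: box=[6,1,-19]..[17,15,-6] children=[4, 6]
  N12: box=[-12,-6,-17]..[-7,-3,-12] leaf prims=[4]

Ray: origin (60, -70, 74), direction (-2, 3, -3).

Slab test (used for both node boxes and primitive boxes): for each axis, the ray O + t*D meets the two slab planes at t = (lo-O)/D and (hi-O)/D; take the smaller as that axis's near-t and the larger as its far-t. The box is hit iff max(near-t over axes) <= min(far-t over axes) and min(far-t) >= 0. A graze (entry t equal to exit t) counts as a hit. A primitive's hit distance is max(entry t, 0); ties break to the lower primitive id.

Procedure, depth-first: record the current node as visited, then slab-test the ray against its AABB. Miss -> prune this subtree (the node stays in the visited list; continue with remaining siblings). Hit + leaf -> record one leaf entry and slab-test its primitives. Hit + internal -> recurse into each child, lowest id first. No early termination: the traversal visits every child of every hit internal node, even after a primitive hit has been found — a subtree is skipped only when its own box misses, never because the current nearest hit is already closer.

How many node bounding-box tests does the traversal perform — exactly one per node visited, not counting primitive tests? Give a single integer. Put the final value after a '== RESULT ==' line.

Walk:
N0 x:[43/2,36] y:[56/3,31] z:[56/3,31] -> hit [43/2,31], descend [1, 8, 9, 11]
  N1 x:[24,71/2] y:[56/3,62/3] z:[62/3,25] -> miss, prune
  N8 x:[26,30] y:[67/3,31] z:[56/3,61/3] -> miss, prune
  N9 x:[25,36] y:[61/3,67/3] z:[86/3,91/3] -> miss, prune
  N11 x:[43/2,27] y:[71/3,85/3] z:[80/3,31] -> hit [80/3,27], descend [4, 6]
    N4 x:[26,27] y:[80/3,85/3] z:[80/3,83/3] -> hit [80/3,27] leaf, test {P3@t=80/3}
    N6 x:[43/2,23] y:[71/3,77/3] z:[30,31] -> miss, prune

7 AABB tests over nodes [0, 1, 8, 9, 11, 4, 6]; 1 leaf entered; closest P3.

== RESULT ==
7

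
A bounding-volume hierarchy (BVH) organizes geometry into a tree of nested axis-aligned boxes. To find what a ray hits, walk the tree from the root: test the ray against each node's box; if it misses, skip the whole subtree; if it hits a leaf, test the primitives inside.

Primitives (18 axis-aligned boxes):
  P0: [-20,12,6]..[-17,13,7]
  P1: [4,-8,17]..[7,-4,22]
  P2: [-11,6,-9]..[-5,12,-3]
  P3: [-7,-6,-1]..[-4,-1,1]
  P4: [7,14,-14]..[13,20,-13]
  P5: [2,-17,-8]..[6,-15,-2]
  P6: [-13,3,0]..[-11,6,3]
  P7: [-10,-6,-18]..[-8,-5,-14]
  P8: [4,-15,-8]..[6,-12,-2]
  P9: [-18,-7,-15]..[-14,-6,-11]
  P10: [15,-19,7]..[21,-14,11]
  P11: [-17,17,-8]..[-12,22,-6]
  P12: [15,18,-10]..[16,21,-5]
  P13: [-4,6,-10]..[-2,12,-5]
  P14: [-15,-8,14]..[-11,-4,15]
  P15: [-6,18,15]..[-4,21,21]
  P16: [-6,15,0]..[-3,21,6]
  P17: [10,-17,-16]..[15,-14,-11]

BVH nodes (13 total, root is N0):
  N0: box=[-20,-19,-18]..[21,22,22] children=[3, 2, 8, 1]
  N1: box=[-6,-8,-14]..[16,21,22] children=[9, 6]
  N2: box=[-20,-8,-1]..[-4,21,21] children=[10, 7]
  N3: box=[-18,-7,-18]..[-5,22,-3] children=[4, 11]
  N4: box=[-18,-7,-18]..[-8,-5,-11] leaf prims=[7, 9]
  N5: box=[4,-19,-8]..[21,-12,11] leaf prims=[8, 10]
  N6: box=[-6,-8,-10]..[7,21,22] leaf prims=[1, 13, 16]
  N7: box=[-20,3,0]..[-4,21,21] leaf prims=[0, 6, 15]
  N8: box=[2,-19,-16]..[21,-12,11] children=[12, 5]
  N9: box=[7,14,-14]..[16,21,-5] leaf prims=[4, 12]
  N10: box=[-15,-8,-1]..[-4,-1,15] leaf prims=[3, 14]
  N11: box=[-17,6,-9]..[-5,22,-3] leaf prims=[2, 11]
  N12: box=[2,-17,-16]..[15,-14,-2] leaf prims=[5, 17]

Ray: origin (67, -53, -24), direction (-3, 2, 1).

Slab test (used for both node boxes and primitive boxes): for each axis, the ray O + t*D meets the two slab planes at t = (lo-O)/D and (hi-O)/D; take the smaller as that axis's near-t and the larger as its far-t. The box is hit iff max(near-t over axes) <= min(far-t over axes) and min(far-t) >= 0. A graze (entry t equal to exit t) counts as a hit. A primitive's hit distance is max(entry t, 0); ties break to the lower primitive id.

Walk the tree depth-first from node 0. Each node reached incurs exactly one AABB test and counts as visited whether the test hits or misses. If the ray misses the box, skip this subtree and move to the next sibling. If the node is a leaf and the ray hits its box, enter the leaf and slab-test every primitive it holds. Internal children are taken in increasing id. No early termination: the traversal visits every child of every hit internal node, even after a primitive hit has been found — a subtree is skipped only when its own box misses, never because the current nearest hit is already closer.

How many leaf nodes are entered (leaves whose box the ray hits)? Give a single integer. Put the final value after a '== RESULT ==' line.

Walk:
N0 x:[46/3,29] y:[17,75/2] z:[6,46] -> hit [17,29], descend [1, 2, 3, 8]
  N1 x:[17,73/3] y:[45/2,37] z:[10,46] -> hit [45/2,73/3], descend [6, 9]
    N6 x:[20,73/3] y:[45/2,37] z:[14,46] -> hit [45/2,73/3] leaf, test {P1(miss), P13(miss), P16(miss)}
    N9 x:[17,20] y:[67/2,37] z:[10,19] -> miss, prune
  N2 x:[71/3,29] y:[45/2,37] z:[23,45] -> hit [71/3,29], descend [7, 10]
    N7 x:[71/3,29] y:[28,37] z:[24,45] -> hit [28,29] leaf, test {P0(miss), P6(miss), P15(miss)}
    N10 x:[71/3,82/3] y:[45/2,26] z:[23,39] -> hit [71/3,26] leaf, test {P3@t=71/3, P14(miss)}
  N3 x:[24,85/3] y:[23,75/2] z:[6,21] -> miss, prune
  N8 x:[46/3,65/3] y:[17,41/2] z:[8,35] -> hit [17,41/2], descend [5, 12]
    N5 x:[46/3,21] y:[17,41/2] z:[16,35] -> hit [17,41/2] leaf, test {P8@t=61/3, P10(miss)}
    N12 x:[52/3,65/3] y:[18,39/2] z:[8,22] -> hit [18,39/2] leaf, test {P5(miss), P17(miss)}

Summary -> nodes [0, 1, 6, 9, 2, 7, 10, 3, 8, 5, 12]; box-tests=11; leaf-entries=5; first=P8

== RESULT ==
5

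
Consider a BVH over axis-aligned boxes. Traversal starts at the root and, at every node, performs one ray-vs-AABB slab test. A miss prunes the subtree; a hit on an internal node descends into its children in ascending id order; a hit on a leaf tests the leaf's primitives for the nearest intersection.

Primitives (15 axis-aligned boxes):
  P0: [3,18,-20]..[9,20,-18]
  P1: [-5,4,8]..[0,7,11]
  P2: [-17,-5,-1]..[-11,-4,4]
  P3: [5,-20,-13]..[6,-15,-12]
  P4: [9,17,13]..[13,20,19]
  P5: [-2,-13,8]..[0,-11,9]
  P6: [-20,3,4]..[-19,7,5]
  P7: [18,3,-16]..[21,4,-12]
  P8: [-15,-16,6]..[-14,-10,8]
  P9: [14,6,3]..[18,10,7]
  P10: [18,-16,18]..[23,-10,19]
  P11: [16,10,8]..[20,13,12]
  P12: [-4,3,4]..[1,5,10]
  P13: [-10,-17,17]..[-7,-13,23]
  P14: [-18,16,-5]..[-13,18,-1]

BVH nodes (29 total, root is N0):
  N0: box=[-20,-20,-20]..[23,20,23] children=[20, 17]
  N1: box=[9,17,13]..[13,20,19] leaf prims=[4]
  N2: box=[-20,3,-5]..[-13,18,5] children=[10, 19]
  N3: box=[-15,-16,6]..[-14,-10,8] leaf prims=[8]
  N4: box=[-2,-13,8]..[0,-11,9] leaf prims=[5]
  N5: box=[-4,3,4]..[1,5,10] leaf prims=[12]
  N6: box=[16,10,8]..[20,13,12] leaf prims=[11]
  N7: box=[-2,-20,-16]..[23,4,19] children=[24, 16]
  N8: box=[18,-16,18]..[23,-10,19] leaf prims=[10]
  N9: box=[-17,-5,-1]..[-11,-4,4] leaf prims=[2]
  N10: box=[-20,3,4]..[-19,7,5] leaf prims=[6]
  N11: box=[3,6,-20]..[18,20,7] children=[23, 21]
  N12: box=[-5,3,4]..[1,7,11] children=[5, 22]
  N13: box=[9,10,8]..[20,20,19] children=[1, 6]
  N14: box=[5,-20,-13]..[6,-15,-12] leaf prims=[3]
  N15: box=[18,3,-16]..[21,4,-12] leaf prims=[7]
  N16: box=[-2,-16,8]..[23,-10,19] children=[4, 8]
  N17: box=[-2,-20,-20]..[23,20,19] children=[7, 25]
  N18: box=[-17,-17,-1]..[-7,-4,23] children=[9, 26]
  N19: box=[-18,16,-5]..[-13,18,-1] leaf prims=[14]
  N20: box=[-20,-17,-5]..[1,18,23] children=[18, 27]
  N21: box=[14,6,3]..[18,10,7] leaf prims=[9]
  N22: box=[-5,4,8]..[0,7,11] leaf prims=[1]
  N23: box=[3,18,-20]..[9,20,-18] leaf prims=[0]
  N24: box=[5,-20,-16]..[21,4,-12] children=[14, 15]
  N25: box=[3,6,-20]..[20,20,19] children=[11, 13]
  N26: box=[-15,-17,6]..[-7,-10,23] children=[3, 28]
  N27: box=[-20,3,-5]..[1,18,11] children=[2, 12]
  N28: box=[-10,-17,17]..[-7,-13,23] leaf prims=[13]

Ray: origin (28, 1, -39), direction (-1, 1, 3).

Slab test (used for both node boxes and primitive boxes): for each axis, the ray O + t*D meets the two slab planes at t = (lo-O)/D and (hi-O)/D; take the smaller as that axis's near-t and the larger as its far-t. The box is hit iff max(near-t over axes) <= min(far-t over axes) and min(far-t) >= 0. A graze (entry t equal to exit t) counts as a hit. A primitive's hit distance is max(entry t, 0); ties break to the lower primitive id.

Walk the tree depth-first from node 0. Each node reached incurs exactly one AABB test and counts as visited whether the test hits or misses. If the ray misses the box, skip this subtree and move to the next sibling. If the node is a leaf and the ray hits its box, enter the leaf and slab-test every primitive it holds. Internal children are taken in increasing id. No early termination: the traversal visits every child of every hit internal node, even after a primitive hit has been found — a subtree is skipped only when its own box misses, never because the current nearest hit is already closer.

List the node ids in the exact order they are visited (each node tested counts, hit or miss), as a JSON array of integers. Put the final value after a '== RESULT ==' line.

Traverse from the root:
N0 x:[5,48] y:[-21,19] z:[19/3,62/3] -> hit [19/3,19], descend [17, 20]
  N17 x:[5,30] y:[-21,19] z:[19/3,58/3] -> hit [19/3,19], descend [7, 25]
    N7 x:[5,30] y:[-21,3] z:[23/3,58/3] -> miss, prune
    N25 x:[8,25] y:[5,19] z:[19/3,58/3] -> hit [8,19], descend [11, 13]
      N11 x:[10,25] y:[5,19] z:[19/3,46/3] -> hit [10,46/3], descend [21, 23]
        N21 x:[10,14] y:[5,9] z:[14,46/3] -> miss, prune
        N23 x:[19,25] y:[17,19] z:[19/3,7] -> miss, prune
      N13 x:[8,19] y:[9,19] z:[47/3,58/3] -> hit [47/3,19], descend [1, 6]
        N1 x:[15,19] y:[16,19] z:[52/3,58/3] -> hit [52/3,19] leaf, test {P4@t=52/3}
        N6 x:[8,12] y:[9,12] z:[47/3,17] -> miss, prune
  N20 x:[27,48] y:[-18,17] z:[34/3,62/3] -> miss, prune

order=[0, 17, 7, 25, 11, 21, 23, 13, 1, 6, 20]  |boxes|=11  |leaves|=1  hit=P4

== RESULT ==
[0, 17, 7, 25, 11, 21, 23, 13, 1, 6, 20]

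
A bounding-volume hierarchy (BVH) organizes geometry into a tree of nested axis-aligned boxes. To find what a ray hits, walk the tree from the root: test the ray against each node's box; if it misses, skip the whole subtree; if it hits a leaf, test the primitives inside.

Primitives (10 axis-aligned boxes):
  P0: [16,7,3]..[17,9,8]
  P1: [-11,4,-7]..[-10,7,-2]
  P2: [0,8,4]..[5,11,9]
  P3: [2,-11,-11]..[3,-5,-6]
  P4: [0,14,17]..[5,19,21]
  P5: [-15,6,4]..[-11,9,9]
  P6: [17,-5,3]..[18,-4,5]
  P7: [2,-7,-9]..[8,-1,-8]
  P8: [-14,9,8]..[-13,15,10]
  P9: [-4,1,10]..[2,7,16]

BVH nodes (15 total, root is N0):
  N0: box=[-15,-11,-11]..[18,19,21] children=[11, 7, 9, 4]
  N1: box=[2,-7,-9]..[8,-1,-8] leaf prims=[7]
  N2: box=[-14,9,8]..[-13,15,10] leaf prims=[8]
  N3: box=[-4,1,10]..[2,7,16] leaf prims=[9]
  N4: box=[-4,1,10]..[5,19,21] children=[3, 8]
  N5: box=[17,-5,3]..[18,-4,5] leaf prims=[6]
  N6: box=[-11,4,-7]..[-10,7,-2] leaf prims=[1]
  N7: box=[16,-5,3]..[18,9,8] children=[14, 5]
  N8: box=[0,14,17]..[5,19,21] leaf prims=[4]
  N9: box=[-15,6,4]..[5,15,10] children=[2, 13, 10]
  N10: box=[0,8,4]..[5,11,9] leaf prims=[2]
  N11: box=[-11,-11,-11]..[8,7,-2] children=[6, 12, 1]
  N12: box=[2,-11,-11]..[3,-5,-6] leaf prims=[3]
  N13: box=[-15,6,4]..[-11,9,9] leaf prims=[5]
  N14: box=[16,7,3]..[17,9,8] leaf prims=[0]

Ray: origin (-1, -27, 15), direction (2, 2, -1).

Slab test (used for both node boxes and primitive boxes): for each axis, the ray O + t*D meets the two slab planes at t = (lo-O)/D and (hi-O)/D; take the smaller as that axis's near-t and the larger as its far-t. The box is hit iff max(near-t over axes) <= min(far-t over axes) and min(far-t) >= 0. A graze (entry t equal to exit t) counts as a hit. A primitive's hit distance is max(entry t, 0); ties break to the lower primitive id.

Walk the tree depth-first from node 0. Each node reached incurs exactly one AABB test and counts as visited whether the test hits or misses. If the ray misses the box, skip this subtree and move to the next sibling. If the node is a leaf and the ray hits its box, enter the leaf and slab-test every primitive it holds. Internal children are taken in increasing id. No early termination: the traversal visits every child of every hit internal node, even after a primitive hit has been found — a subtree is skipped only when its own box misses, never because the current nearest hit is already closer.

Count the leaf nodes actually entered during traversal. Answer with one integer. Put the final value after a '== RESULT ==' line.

Traverse from the root:
N0 x:[-7,19/2] y:[8,23] z:[-6,26] -> hit [8,19/2], descend [4, 7, 9, 11]
  N4 x:[-3/2,3] y:[14,23] z:[-6,5] -> miss, prune
  N7 x:[17/2,19/2] y:[11,18] z:[7,12] -> miss, prune
  N9 x:[-7,3] y:[33/2,21] z:[5,11] -> miss, prune
  N11 x:[-5,9/2] y:[8,17] z:[17,26] -> miss, prune

Visited [0, 4, 7, 9, 11]. Tests: 5 box, 0 leaf. Nearest: miss.

== RESULT ==
0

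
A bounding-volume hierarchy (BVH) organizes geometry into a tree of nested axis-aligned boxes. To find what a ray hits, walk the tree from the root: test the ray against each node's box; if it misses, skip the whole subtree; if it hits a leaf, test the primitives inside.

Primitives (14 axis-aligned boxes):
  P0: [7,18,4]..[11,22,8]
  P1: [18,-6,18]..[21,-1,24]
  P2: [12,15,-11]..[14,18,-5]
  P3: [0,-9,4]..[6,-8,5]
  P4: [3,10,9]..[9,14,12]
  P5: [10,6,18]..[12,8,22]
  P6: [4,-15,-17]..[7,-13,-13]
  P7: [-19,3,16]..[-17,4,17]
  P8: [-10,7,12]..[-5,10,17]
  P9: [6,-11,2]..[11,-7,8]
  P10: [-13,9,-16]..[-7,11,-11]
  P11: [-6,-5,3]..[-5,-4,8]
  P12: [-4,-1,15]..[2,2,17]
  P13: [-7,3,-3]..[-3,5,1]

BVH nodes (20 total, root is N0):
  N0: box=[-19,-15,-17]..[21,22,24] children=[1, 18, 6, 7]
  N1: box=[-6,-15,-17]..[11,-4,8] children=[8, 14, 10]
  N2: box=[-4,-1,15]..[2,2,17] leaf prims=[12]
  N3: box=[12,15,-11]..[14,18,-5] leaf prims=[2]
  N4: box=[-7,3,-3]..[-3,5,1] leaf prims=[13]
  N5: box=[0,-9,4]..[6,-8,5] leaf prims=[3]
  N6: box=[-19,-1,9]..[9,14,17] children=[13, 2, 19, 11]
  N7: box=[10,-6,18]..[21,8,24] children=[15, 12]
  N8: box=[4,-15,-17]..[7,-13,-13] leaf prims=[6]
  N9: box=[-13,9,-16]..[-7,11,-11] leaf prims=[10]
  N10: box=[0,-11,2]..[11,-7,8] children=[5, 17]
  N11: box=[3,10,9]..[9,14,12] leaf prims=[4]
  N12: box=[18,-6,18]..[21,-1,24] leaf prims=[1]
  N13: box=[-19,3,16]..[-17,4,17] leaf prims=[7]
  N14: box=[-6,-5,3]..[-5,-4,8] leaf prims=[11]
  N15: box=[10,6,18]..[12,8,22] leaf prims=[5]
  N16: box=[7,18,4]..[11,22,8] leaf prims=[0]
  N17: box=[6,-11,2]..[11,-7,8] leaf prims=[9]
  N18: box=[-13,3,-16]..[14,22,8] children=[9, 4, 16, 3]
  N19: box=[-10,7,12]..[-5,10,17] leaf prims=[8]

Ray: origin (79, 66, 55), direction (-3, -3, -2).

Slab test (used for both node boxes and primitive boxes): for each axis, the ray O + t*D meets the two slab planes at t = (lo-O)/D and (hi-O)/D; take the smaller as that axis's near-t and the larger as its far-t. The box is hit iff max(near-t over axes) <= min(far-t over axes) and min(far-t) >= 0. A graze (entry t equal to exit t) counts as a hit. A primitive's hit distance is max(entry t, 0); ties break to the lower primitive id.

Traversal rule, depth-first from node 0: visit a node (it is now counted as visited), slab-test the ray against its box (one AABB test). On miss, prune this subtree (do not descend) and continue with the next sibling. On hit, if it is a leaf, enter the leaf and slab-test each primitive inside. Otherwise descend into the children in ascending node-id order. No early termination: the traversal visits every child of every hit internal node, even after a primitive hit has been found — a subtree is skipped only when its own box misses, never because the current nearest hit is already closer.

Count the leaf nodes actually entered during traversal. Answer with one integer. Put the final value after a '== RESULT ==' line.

Walk:
N0 x:[58/3,98/3] y:[44/3,27] z:[31/2,36] -> hit [58/3,27], descend [1, 6, 7, 18]
  N1 x:[68/3,85/3] y:[70/3,27] z:[47/2,36] -> hit [47/2,27], descend [8, 10, 14]
    N8 x:[24,25] y:[79/3,27] z:[34,36] -> miss, prune
    N10 x:[68/3,79/3] y:[73/3,77/3] z:[47/2,53/2] -> hit [73/3,77/3], descend [5, 17]
      N5 x:[73/3,79/3] y:[74/3,25] z:[25,51/2] -> hit [25,25] leaf, test {P3@t=25}
      N17 x:[68/3,73/3] y:[73/3,77/3] z:[47/2,53/2] -> hit [73/3,73/3] leaf, test {P9@t=73/3}
    N14 x:[28,85/3] y:[70/3,71/3] z:[47/2,26] -> miss, prune
  N6 x:[70/3,98/3] y:[52/3,67/3] z:[19,23] -> miss, prune
  N7 x:[58/3,23] y:[58/3,24] z:[31/2,37/2] -> miss, prune
  N18 x:[65/3,92/3] y:[44/3,21] z:[47/2,71/2] -> miss, prune

Summary -> nodes [0, 1, 8, 10, 5, 17, 14, 6, 7, 18]; box-tests=10; leaf-entries=2; first=P9

== RESULT ==
2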